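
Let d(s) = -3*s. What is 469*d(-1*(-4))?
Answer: -5628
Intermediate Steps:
469*d(-1*(-4)) = 469*(-(-3)*(-4)) = 469*(-3*4) = 469*(-12) = -5628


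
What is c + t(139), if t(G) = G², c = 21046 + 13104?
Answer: 53471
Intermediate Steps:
c = 34150
c + t(139) = 34150 + 139² = 34150 + 19321 = 53471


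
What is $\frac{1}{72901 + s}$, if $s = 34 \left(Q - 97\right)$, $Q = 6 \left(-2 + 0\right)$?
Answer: $\frac{1}{69195} \approx 1.4452 \cdot 10^{-5}$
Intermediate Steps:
$Q = -12$ ($Q = 6 \left(-2\right) = -12$)
$s = -3706$ ($s = 34 \left(-12 - 97\right) = 34 \left(-109\right) = -3706$)
$\frac{1}{72901 + s} = \frac{1}{72901 - 3706} = \frac{1}{69195}$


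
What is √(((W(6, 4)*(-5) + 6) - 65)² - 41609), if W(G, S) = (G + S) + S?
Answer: 2*I*√6242 ≈ 158.01*I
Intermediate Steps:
W(G, S) = G + 2*S
√(((W(6, 4)*(-5) + 6) - 65)² - 41609) = √((((6 + 2*4)*(-5) + 6) - 65)² - 41609) = √((((6 + 8)*(-5) + 6) - 65)² - 41609) = √(((14*(-5) + 6) - 65)² - 41609) = √(((-70 + 6) - 65)² - 41609) = √((-64 - 65)² - 41609) = √((-129)² - 41609) = √(16641 - 41609) = √(-24968) = 2*I*√6242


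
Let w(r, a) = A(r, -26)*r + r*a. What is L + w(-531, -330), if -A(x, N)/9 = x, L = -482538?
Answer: -2844957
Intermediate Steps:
A(x, N) = -9*x
w(r, a) = -9*r² + a*r (w(r, a) = (-9*r)*r + r*a = -9*r² + a*r)
L + w(-531, -330) = -482538 - 531*(-330 - 9*(-531)) = -482538 - 531*(-330 + 4779) = -482538 - 531*4449 = -482538 - 2362419 = -2844957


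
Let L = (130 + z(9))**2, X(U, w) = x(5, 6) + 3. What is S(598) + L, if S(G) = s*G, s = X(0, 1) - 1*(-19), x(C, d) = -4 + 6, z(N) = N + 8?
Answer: 35961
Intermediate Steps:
z(N) = 8 + N
x(C, d) = 2
X(U, w) = 5 (X(U, w) = 2 + 3 = 5)
s = 24 (s = 5 - 1*(-19) = 5 + 19 = 24)
L = 21609 (L = (130 + (8 + 9))**2 = (130 + 17)**2 = 147**2 = 21609)
S(G) = 24*G
S(598) + L = 24*598 + 21609 = 14352 + 21609 = 35961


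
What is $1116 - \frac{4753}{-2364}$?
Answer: $\frac{2642977}{2364} \approx 1118.0$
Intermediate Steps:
$1116 - \frac{4753}{-2364} = 1116 - 4753 \left(- \frac{1}{2364}\right) = 1116 - - \frac{4753}{2364} = 1116 + \frac{4753}{2364} = \frac{2642977}{2364}$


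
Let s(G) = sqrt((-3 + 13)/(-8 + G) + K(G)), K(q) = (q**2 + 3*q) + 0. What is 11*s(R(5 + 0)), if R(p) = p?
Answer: 11*sqrt(330)/3 ≈ 66.608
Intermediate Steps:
K(q) = q**2 + 3*q
s(G) = sqrt(10/(-8 + G) + G*(3 + G)) (s(G) = sqrt((-3 + 13)/(-8 + G) + G*(3 + G)) = sqrt(10/(-8 + G) + G*(3 + G)))
11*s(R(5 + 0)) = 11*sqrt((10 + (5 + 0)*(-8 + (5 + 0))*(3 + (5 + 0)))/(-8 + (5 + 0))) = 11*sqrt((10 + 5*(-8 + 5)*(3 + 5))/(-8 + 5)) = 11*sqrt((10 + 5*(-3)*8)/(-3)) = 11*sqrt(-(10 - 120)/3) = 11*sqrt(-1/3*(-110)) = 11*sqrt(110/3) = 11*(sqrt(330)/3) = 11*sqrt(330)/3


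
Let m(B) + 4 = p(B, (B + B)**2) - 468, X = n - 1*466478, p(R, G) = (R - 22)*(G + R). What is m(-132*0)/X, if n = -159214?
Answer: 118/156423 ≈ 0.00075436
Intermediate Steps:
p(R, G) = (-22 + R)*(G + R)
X = -625692 (X = -159214 - 1*466478 = -159214 - 466478 = -625692)
m(B) = -472 - 87*B**2 - 22*B + 4*B**3 (m(B) = -4 + ((B**2 - 22*(B + B)**2 - 22*B + (B + B)**2*B) - 468) = -4 + ((B**2 - 22*4*B**2 - 22*B + (2*B)**2*B) - 468) = -4 + ((B**2 - 88*B**2 - 22*B + (4*B**2)*B) - 468) = -4 + ((B**2 - 88*B**2 - 22*B + 4*B**3) - 468) = -4 + ((-87*B**2 - 22*B + 4*B**3) - 468) = -4 + (-468 - 87*B**2 - 22*B + 4*B**3) = -472 - 87*B**2 - 22*B + 4*B**3)
m(-132*0)/X = (-472 - 87*(-132*0)**2 - (-2904)*0 + 4*(-132*0)**3)/(-625692) = (-472 - 87*0**2 - 22*0 + 4*0**3)*(-1/625692) = (-472 - 87*0 + 0 + 4*0)*(-1/625692) = (-472 + 0 + 0 + 0)*(-1/625692) = -472*(-1/625692) = 118/156423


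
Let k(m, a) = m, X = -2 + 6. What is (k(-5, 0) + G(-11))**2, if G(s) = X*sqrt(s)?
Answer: (5 - 4*I*sqrt(11))**2 ≈ -151.0 - 132.67*I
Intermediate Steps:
X = 4
G(s) = 4*sqrt(s)
(k(-5, 0) + G(-11))**2 = (-5 + 4*sqrt(-11))**2 = (-5 + 4*(I*sqrt(11)))**2 = (-5 + 4*I*sqrt(11))**2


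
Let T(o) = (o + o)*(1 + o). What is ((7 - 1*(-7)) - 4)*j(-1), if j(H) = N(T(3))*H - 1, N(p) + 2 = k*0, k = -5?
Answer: 10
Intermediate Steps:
T(o) = 2*o*(1 + o) (T(o) = (2*o)*(1 + o) = 2*o*(1 + o))
N(p) = -2 (N(p) = -2 - 5*0 = -2 + 0 = -2)
j(H) = -1 - 2*H (j(H) = -2*H - 1 = -1 - 2*H)
((7 - 1*(-7)) - 4)*j(-1) = ((7 - 1*(-7)) - 4)*(-1 - 2*(-1)) = ((7 + 7) - 4)*(-1 + 2) = (14 - 4)*1 = 10*1 = 10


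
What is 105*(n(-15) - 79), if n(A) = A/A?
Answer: -8190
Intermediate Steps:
n(A) = 1
105*(n(-15) - 79) = 105*(1 - 79) = 105*(-78) = -8190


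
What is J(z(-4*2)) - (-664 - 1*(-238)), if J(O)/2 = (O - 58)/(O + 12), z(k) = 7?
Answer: 7992/19 ≈ 420.63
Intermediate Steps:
J(O) = 2*(-58 + O)/(12 + O) (J(O) = 2*((O - 58)/(O + 12)) = 2*((-58 + O)/(12 + O)) = 2*(-58 + O)/(12 + O))
J(z(-4*2)) - (-664 - 1*(-238)) = 2*(-58 + 7)/(12 + 7) - (-664 - 1*(-238)) = 2*(-51)/19 - (-664 + 238) = 2*(1/19)*(-51) - 1*(-426) = -102/19 + 426 = 7992/19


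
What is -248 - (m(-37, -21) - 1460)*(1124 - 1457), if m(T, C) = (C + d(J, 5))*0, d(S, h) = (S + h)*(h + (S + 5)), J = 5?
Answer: -486428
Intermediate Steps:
d(S, h) = (S + h)*(5 + S + h) (d(S, h) = (S + h)*(h + (5 + S)) = (S + h)*(5 + S + h))
m(T, C) = 0 (m(T, C) = (C + (5² + 5² + 5*5 + 5*5 + 2*5*5))*0 = (C + (25 + 25 + 25 + 25 + 50))*0 = (C + 150)*0 = (150 + C)*0 = 0)
-248 - (m(-37, -21) - 1460)*(1124 - 1457) = -248 - (0 - 1460)*(1124 - 1457) = -248 - (-1460)*(-333) = -248 - 1*486180 = -248 - 486180 = -486428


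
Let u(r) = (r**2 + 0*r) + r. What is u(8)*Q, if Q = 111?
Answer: 7992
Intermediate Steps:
u(r) = r + r**2 (u(r) = (r**2 + 0) + r = r**2 + r = r + r**2)
u(8)*Q = (8*(1 + 8))*111 = (8*9)*111 = 72*111 = 7992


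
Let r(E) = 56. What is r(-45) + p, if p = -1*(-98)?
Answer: 154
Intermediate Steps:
p = 98
r(-45) + p = 56 + 98 = 154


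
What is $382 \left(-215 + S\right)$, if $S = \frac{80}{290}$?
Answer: $- \frac{2378714}{29} \approx -82025.0$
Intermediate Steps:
$S = \frac{8}{29}$ ($S = 80 \cdot \frac{1}{290} = \frac{8}{29} \approx 0.27586$)
$382 \left(-215 + S\right) = 382 \left(-215 + \frac{8}{29}\right) = 382 \left(- \frac{6227}{29}\right) = - \frac{2378714}{29}$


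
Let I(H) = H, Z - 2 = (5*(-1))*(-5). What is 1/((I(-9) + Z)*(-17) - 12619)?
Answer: -1/12925 ≈ -7.7369e-5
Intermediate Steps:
Z = 27 (Z = 2 + (5*(-1))*(-5) = 2 - 5*(-5) = 2 + 25 = 27)
1/((I(-9) + Z)*(-17) - 12619) = 1/((-9 + 27)*(-17) - 12619) = 1/(18*(-17) - 12619) = 1/(-306 - 12619) = 1/(-12925) = -1/12925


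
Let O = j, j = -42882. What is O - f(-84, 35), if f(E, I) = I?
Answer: -42917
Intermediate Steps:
O = -42882
O - f(-84, 35) = -42882 - 1*35 = -42882 - 35 = -42917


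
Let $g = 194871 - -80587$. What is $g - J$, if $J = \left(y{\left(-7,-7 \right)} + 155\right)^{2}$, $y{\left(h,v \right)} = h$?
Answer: $253554$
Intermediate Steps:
$g = 275458$ ($g = 194871 + 80587 = 275458$)
$J = 21904$ ($J = \left(-7 + 155\right)^{2} = 148^{2} = 21904$)
$g - J = 275458 - 21904 = 253554$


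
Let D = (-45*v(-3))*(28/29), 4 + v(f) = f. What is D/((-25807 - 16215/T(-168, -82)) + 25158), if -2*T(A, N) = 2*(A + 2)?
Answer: -209160/513503 ≈ -0.40732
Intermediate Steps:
T(A, N) = -2 - A (T(A, N) = -(A + 2) = -(2 + A) = -(4 + 2*A)/2 = -2 - A)
v(f) = -4 + f
D = 8820/29 (D = (-45*(-4 - 3))*(28/29) = (-45*(-7))*(28*(1/29)) = 315*(28/29) = 8820/29 ≈ 304.14)
D/((-25807 - 16215/T(-168, -82)) + 25158) = 8820/(29*((-25807 - 16215/(-2 - 1*(-168))) + 25158)) = 8820/(29*((-25807 - 16215/(-2 + 168)) + 25158)) = 8820/(29*((-25807 - 16215/166) + 25158)) = 8820/(29*(-4300177/166 + 25158)) = 8820/(29*(-123949/166)) = (8820/29)*(-166/123949) = -209160/513503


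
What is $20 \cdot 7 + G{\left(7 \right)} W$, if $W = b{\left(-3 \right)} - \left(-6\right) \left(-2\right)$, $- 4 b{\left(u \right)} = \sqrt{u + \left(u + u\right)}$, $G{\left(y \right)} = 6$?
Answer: $68 - \frac{9 i}{2} \approx 68.0 - 4.5 i$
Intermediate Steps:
$b{\left(u \right)} = - \frac{\sqrt{3} \sqrt{u}}{4}$ ($b{\left(u \right)} = - \frac{\sqrt{u + \left(u + u\right)}}{4} = - \frac{\sqrt{u + 2 u}}{4} = - \frac{\sqrt{3 u}}{4} = - \frac{\sqrt{3} \sqrt{u}}{4}$)
$W = -12 - \frac{3 i}{4}$ ($W = - \frac{\sqrt{3} \sqrt{-3}}{4} - \left(-6\right) \left(-2\right) = - \frac{\sqrt{3} i \sqrt{3}}{4} - 12 = - \frac{3 i}{4} - 12 = -12 - \frac{3 i}{4} \approx -12.0 - 0.75 i$)
$20 \cdot 7 + G{\left(7 \right)} W = 20 \cdot 7 + 6 \left(-12 - \frac{3 i}{4}\right) = 140 - \left(72 + \frac{9 i}{2}\right) = 68 - \frac{9 i}{2}$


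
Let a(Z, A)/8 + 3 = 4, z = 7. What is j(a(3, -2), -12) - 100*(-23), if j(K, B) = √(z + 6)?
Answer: 2300 + √13 ≈ 2303.6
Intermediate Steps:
a(Z, A) = 8 (a(Z, A) = -24 + 8*4 = -24 + 32 = 8)
j(K, B) = √13 (j(K, B) = √(7 + 6) = √13)
j(a(3, -2), -12) - 100*(-23) = √13 - 100*(-23) = √13 + 2300 = 2300 + √13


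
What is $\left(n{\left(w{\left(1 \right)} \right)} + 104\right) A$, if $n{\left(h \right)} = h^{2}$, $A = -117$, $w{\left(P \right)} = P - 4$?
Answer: $-13221$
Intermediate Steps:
$w{\left(P \right)} = -4 + P$
$\left(n{\left(w{\left(1 \right)} \right)} + 104\right) A = \left(\left(-4 + 1\right)^{2} + 104\right) \left(-117\right) = \left(\left(-3\right)^{2} + 104\right) \left(-117\right) = \left(9 + 104\right) \left(-117\right) = 113 \left(-117\right) = -13221$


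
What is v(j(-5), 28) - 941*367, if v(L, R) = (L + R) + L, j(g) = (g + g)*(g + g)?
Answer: -345119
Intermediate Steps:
j(g) = 4*g² (j(g) = (2*g)*(2*g) = 4*g²)
v(L, R) = R + 2*L
v(j(-5), 28) - 941*367 = (28 + 2*(4*(-5)²)) - 941*367 = (28 + 2*(4*25)) - 345347 = (28 + 2*100) - 345347 = (28 + 200) - 345347 = 228 - 345347 = -345119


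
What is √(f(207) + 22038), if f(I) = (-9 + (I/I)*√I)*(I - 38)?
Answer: √(20517 + 507*√23) ≈ 151.49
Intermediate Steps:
f(I) = (-38 + I)*(-9 + √I) (f(I) = (-9 + 1*√I)*(-38 + I) = (-9 + √I)*(-38 + I) = (-38 + I)*(-9 + √I))
√(f(207) + 22038) = √((342 + 207^(3/2) - 114*√23 - 9*207) + 22038) = √((342 + 621*√23 - 114*√23 - 1863) + 22038) = √((-1521 + 507*√23) + 22038) = √(20517 + 507*√23)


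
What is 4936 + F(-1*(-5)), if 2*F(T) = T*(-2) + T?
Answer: 9867/2 ≈ 4933.5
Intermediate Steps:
F(T) = -T/2 (F(T) = (T*(-2) + T)/2 = (-2*T + T)/2 = (-T)/2 = -T/2)
4936 + F(-1*(-5)) = 4936 - (-1)*(-5)/2 = 4936 - ½*5 = 4936 - 5/2 = 9867/2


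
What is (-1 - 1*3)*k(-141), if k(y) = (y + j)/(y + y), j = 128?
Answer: -26/141 ≈ -0.18440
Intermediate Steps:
k(y) = (128 + y)/(2*y) (k(y) = (y + 128)/(y + y) = (128 + y)/((2*y)) = (128 + y)*(1/(2*y)) = (128 + y)/(2*y))
(-1 - 1*3)*k(-141) = (-1 - 1*3)*((½)*(128 - 141)/(-141)) = (-1 - 3)*((½)*(-1/141)*(-13)) = -4*13/282 = -26/141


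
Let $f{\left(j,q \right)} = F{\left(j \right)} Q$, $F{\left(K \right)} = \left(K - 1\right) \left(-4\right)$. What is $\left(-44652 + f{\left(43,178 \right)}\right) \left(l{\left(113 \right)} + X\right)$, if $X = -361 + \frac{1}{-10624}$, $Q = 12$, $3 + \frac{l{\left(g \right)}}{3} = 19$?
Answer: $\frac{38796426771}{2656} \approx 1.4607 \cdot 10^{7}$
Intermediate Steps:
$l{\left(g \right)} = 48$ ($l{\left(g \right)} = -9 + 3 \cdot 19 = -9 + 57 = 48$)
$F{\left(K \right)} = 4 - 4 K$ ($F{\left(K \right)} = \left(-1 + K\right) \left(-4\right) = 4 - 4 K$)
$X = - \frac{3835265}{10624}$ ($X = -361 - \frac{1}{10624} = - \frac{3835265}{10624} \approx -361.0$)
$f{\left(j,q \right)} = 48 - 48 j$ ($f{\left(j,q \right)} = \left(4 - 4 j\right) 12 = 48 - 48 j$)
$\left(-44652 + f{\left(43,178 \right)}\right) \left(l{\left(113 \right)} + X\right) = \left(-44652 + \left(48 - 2064\right)\right) \left(48 - \frac{3835265}{10624}\right) = \left(-44652 + \left(48 - 2064\right)\right) \left(- \frac{3325313}{10624}\right) = \left(-44652 - 2016\right) \left(- \frac{3325313}{10624}\right) = \left(-46668\right) \left(- \frac{3325313}{10624}\right) = \frac{38796426771}{2656}$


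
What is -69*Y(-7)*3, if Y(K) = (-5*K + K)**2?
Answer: -162288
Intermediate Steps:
Y(K) = 16*K**2 (Y(K) = (-4*K)**2 = 16*K**2)
-69*Y(-7)*3 = -1104*(-7)**2*3 = -1104*49*3 = -69*784*3 = -54096*3 = -162288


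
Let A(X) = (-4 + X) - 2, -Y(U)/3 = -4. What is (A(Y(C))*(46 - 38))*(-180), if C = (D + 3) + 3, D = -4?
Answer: -8640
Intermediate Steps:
C = 2 (C = (-4 + 3) + 3 = -1 + 3 = 2)
Y(U) = 12 (Y(U) = -3*(-4) = 12)
A(X) = -6 + X
(A(Y(C))*(46 - 38))*(-180) = ((-6 + 12)*(46 - 38))*(-180) = (6*8)*(-180) = 48*(-180) = -8640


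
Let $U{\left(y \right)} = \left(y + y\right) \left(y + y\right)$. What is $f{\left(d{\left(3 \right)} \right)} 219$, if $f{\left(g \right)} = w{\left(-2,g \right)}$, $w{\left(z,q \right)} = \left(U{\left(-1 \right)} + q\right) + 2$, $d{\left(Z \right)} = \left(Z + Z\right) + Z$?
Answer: $3285$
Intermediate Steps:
$U{\left(y \right)} = 4 y^{2}$ ($U{\left(y \right)} = 2 y 2 y = 4 y^{2}$)
$d{\left(Z \right)} = 3 Z$ ($d{\left(Z \right)} = 2 Z + Z = 3 Z$)
$w{\left(z,q \right)} = 6 + q$ ($w{\left(z,q \right)} = \left(4 \left(-1\right)^{2} + q\right) + 2 = \left(4 \cdot 1 + q\right) + 2 = \left(4 + q\right) + 2 = 6 + q$)
$f{\left(g \right)} = 6 + g$
$f{\left(d{\left(3 \right)} \right)} 219 = \left(6 + 3 \cdot 3\right) 219 = \left(6 + 9\right) 219 = 15 \cdot 219 = 3285$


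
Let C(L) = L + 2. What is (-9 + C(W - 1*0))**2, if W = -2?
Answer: 81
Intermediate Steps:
C(L) = 2 + L
(-9 + C(W - 1*0))**2 = (-9 + (2 + (-2 - 1*0)))**2 = (-9 + (2 + (-2 + 0)))**2 = (-9 + (2 - 2))**2 = (-9 + 0)**2 = (-9)**2 = 81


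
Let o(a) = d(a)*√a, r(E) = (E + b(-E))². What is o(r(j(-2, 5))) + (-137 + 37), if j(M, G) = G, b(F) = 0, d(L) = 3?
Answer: -85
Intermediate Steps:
r(E) = E² (r(E) = (E + 0)² = E²)
o(a) = 3*√a
o(r(j(-2, 5))) + (-137 + 37) = 3*√(5²) + (-137 + 37) = 3*√25 - 100 = 3*5 - 100 = 15 - 100 = -85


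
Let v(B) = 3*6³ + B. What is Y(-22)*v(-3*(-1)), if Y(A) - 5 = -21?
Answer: -10416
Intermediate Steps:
v(B) = 648 + B (v(B) = 3*216 + B = 648 + B)
Y(A) = -16 (Y(A) = 5 - 21 = -16)
Y(-22)*v(-3*(-1)) = -16*(648 - 3*(-1)) = -16*(648 + 3) = -16*651 = -10416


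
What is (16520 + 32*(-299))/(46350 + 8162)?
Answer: 869/6814 ≈ 0.12753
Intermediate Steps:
(16520 + 32*(-299))/(46350 + 8162) = (16520 - 9568)/54512 = 6952*(1/54512) = 869/6814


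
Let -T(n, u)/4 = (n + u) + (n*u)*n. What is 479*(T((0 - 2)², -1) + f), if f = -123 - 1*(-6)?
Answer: -31135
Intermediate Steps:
T(n, u) = -4*n - 4*u - 4*u*n² (T(n, u) = -4*((n + u) + (n*u)*n) = -4*((n + u) + u*n²) = -4*(n + u + u*n²) = -4*n - 4*u - 4*u*n²)
f = -117 (f = -123 + 6 = -117)
479*(T((0 - 2)², -1) + f) = 479*((-4*(0 - 2)² - 4*(-1) - 4*(-1)*((0 - 2)²)²) - 117) = 479*((-4*(-2)² + 4 - 4*(-1)*((-2)²)²) - 117) = 479*((-4*4 + 4 - 4*(-1)*4²) - 117) = 479*((-16 + 4 - 4*(-1)*16) - 117) = 479*((-16 + 4 + 64) - 117) = 479*(52 - 117) = 479*(-65) = -31135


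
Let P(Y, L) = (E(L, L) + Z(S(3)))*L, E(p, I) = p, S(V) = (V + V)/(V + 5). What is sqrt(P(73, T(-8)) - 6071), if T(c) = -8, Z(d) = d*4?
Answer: I*sqrt(6031) ≈ 77.66*I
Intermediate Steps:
S(V) = 2*V/(5 + V) (S(V) = (2*V)/(5 + V) = 2*V/(5 + V))
Z(d) = 4*d
P(Y, L) = L*(3 + L) (P(Y, L) = (L + 4*(2*3/(5 + 3)))*L = (L + 4*(2*3/8))*L = (L + 4*(2*3*(1/8)))*L = (L + 4*(3/4))*L = (L + 3)*L = (3 + L)*L = L*(3 + L))
sqrt(P(73, T(-8)) - 6071) = sqrt(-8*(3 - 8) - 6071) = sqrt(-8*(-5) - 6071) = sqrt(40 - 6071) = sqrt(-6031) = I*sqrt(6031)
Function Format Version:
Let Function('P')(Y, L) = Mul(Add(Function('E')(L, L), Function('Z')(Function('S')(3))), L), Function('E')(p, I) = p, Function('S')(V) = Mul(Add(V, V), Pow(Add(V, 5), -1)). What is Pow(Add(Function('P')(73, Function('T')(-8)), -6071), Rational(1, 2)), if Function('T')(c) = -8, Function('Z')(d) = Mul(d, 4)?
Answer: Mul(I, Pow(6031, Rational(1, 2))) ≈ Mul(77.660, I)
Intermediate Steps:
Function('S')(V) = Mul(2, V, Pow(Add(5, V), -1)) (Function('S')(V) = Mul(Mul(2, V), Pow(Add(5, V), -1)) = Mul(2, V, Pow(Add(5, V), -1)))
Function('Z')(d) = Mul(4, d)
Function('P')(Y, L) = Mul(L, Add(3, L)) (Function('P')(Y, L) = Mul(Add(L, Mul(4, Mul(2, 3, Pow(Add(5, 3), -1)))), L) = Mul(Add(L, Mul(4, Mul(2, 3, Pow(8, -1)))), L) = Mul(Add(L, Mul(4, Mul(2, 3, Rational(1, 8)))), L) = Mul(Add(L, Mul(4, Rational(3, 4))), L) = Mul(Add(L, 3), L) = Mul(Add(3, L), L) = Mul(L, Add(3, L)))
Pow(Add(Function('P')(73, Function('T')(-8)), -6071), Rational(1, 2)) = Pow(Add(Mul(-8, Add(3, -8)), -6071), Rational(1, 2)) = Pow(Add(Mul(-8, -5), -6071), Rational(1, 2)) = Pow(Add(40, -6071), Rational(1, 2)) = Pow(-6031, Rational(1, 2)) = Mul(I, Pow(6031, Rational(1, 2)))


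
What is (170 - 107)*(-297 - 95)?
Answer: -24696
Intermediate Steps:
(170 - 107)*(-297 - 95) = 63*(-392) = -24696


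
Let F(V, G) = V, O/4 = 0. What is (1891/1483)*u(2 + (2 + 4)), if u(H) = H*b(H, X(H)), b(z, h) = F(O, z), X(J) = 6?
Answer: 0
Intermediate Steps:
O = 0 (O = 4*0 = 0)
b(z, h) = 0
u(H) = 0 (u(H) = H*0 = 0)
(1891/1483)*u(2 + (2 + 4)) = (1891/1483)*0 = 0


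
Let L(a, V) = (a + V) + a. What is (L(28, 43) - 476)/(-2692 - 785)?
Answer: 377/3477 ≈ 0.10843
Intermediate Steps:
L(a, V) = V + 2*a (L(a, V) = (V + a) + a = V + 2*a)
(L(28, 43) - 476)/(-2692 - 785) = ((43 + 2*28) - 476)/(-2692 - 785) = ((43 + 56) - 476)/(-3477) = (99 - 476)*(-1/3477) = -377*(-1/3477) = 377/3477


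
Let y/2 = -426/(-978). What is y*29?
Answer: 4118/163 ≈ 25.264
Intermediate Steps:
y = 142/163 (y = 2*(-426/(-978)) = 2*(-426*(-1/978)) = 2*(71/163) = 142/163 ≈ 0.87117)
y*29 = (142/163)*29 = 4118/163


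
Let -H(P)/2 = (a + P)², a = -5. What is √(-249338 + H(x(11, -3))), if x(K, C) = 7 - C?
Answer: 2*I*√62347 ≈ 499.39*I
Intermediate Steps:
H(P) = -2*(-5 + P)²
√(-249338 + H(x(11, -3))) = √(-249338 - 2*(-5 + (7 - 1*(-3)))²) = √(-249338 - 2*(-5 + (7 + 3))²) = √(-249338 - 2*(-5 + 10)²) = √(-249338 - 2*5²) = √(-249338 - 2*25) = √(-249338 - 50) = √(-249388) = 2*I*√62347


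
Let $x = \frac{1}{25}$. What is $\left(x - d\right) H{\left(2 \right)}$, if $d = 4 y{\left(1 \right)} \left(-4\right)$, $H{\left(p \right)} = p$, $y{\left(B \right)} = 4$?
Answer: $\frac{3202}{25} \approx 128.08$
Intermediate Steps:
$d = -64$ ($d = 4 \cdot 4 \left(-4\right) = 16 \left(-4\right) = -64$)
$x = \frac{1}{25} \approx 0.04$
$\left(x - d\right) H{\left(2 \right)} = \left(\frac{1}{25} - -64\right) 2 = \left(\frac{1}{25} + 64\right) 2 = \frac{1601}{25} \cdot 2 = \frac{3202}{25}$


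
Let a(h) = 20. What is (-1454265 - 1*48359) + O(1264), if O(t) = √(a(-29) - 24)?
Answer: -1502624 + 2*I ≈ -1.5026e+6 + 2.0*I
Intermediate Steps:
O(t) = 2*I (O(t) = √(20 - 24) = √(-4) = 2*I)
(-1454265 - 1*48359) + O(1264) = (-1454265 - 1*48359) + 2*I = (-1454265 - 48359) + 2*I = -1502624 + 2*I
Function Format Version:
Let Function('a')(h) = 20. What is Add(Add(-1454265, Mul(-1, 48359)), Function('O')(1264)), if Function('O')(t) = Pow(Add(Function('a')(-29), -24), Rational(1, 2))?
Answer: Add(-1502624, Mul(2, I)) ≈ Add(-1.5026e+6, Mul(2.0000, I))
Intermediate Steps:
Function('O')(t) = Mul(2, I) (Function('O')(t) = Pow(Add(20, -24), Rational(1, 2)) = Pow(-4, Rational(1, 2)) = Mul(2, I))
Add(Add(-1454265, Mul(-1, 48359)), Function('O')(1264)) = Add(Add(-1454265, Mul(-1, 48359)), Mul(2, I)) = Add(Add(-1454265, -48359), Mul(2, I)) = Add(-1502624, Mul(2, I))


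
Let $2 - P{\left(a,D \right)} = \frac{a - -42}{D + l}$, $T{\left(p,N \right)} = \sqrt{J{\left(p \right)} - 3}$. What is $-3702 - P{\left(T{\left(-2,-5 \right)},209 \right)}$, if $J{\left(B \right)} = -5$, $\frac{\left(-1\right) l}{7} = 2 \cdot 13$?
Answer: $- \frac{33322}{9} + \frac{2 i \sqrt{2}}{27} \approx -3702.4 + 0.10476 i$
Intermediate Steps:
$l = -182$ ($l = - 7 \cdot 2 \cdot 13 = \left(-7\right) 26 = -182$)
$T{\left(p,N \right)} = 2 i \sqrt{2}$ ($T{\left(p,N \right)} = \sqrt{-5 - 3} = \sqrt{-8} = 2 i \sqrt{2}$)
$P{\left(a,D \right)} = 2 - \frac{42 + a}{-182 + D}$ ($P{\left(a,D \right)} = 2 - \frac{a - -42}{D - 182} = 2 - \frac{a + 42}{-182 + D} = 2 - \frac{42 + a}{-182 + D}$)
$-3702 - P{\left(T{\left(-2,-5 \right)},209 \right)} = -3702 - \frac{-406 - 2 i \sqrt{2} + 2 \cdot 209}{-182 + 209} = -3702 - \frac{-406 - 2 i \sqrt{2} + 418}{27} = -3702 - \frac{12 - 2 i \sqrt{2}}{27} = -3702 - \left(\frac{4}{9} - \frac{2 i \sqrt{2}}{27}\right) = - \frac{33322}{9} + \frac{2 i \sqrt{2}}{27}$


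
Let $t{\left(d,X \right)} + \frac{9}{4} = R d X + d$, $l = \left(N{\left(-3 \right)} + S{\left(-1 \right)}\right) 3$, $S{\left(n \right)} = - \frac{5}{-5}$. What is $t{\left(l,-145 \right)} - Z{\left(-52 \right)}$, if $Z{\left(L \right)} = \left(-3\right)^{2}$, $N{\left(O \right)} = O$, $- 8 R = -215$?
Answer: $23364$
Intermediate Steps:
$R = \frac{215}{8}$ ($R = \left(- \frac{1}{8}\right) \left(-215\right) = \frac{215}{8} \approx 26.875$)
$S{\left(n \right)} = 1$ ($S{\left(n \right)} = \left(-5\right) \left(- \frac{1}{5}\right) = 1$)
$Z{\left(L \right)} = 9$
$l = -6$ ($l = \left(-3 + 1\right) 3 = \left(-2\right) 3 = -6$)
$t{\left(d,X \right)} = - \frac{9}{4} + d + \frac{215 X d}{8}$ ($t{\left(d,X \right)} = - \frac{9}{4} + \left(\frac{215 d}{8} X + d\right) = - \frac{9}{4} + \left(\frac{215 X d}{8} + d\right) = - \frac{9}{4} + \left(d + \frac{215 X d}{8}\right) = - \frac{9}{4} + d + \frac{215 X d}{8}$)
$t{\left(l,-145 \right)} - Z{\left(-52 \right)} = \left(- \frac{9}{4} - 6 + \frac{215}{8} \left(-145\right) \left(-6\right)\right) - 9 = \left(- \frac{9}{4} - 6 + \frac{93525}{4}\right) - 9 = 23373 - 9 = 23364$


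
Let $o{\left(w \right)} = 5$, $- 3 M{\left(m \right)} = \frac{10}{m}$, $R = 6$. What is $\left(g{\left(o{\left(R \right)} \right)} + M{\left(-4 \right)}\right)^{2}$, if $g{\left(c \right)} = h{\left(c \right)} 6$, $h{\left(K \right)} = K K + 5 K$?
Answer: $\frac{3258025}{36} \approx 90501.0$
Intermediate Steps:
$h{\left(K \right)} = K^{2} + 5 K$
$M{\left(m \right)} = - \frac{10}{3 m}$ ($M{\left(m \right)} = - \frac{10 \frac{1}{m}}{3} = - \frac{10}{3 m}$)
$g{\left(c \right)} = 6 c \left(5 + c\right)$ ($g{\left(c \right)} = c \left(5 + c\right) 6 = 6 c \left(5 + c\right)$)
$\left(g{\left(o{\left(R \right)} \right)} + M{\left(-4 \right)}\right)^{2} = \left(6 \cdot 5 \left(5 + 5\right) - \frac{10}{3 \left(-4\right)}\right)^{2} = \left(6 \cdot 5 \cdot 10 - - \frac{5}{6}\right)^{2} = \left(300 + \frac{5}{6}\right)^{2} = \left(\frac{1805}{6}\right)^{2} = \frac{3258025}{36}$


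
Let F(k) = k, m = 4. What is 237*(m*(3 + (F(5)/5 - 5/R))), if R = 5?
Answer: 2844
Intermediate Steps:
237*(m*(3 + (F(5)/5 - 5/R))) = 237*(4*(3 + (5/5 - 5/5))) = 237*(4*(3 + (5*(⅕) - 5*⅕))) = 237*(4*(3 + (1 - 1))) = 237*(4*(3 + 0)) = 237*(4*3) = 237*12 = 2844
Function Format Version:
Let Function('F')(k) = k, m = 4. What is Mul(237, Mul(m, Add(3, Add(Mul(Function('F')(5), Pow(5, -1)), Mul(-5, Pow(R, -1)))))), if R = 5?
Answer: 2844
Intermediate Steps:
Mul(237, Mul(m, Add(3, Add(Mul(Function('F')(5), Pow(5, -1)), Mul(-5, Pow(R, -1)))))) = Mul(237, Mul(4, Add(3, Add(Mul(5, Pow(5, -1)), Mul(-5, Pow(5, -1)))))) = Mul(237, Mul(4, Add(3, Add(Mul(5, Rational(1, 5)), Mul(-5, Rational(1, 5)))))) = Mul(237, Mul(4, Add(3, Add(1, -1)))) = Mul(237, Mul(4, Add(3, 0))) = Mul(237, Mul(4, 3)) = Mul(237, 12) = 2844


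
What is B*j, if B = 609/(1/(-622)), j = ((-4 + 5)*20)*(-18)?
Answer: 136367280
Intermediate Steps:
j = -360 (j = (1*20)*(-18) = 20*(-18) = -360)
B = -378798 (B = 609/(-1/622) = 609*(-622) = -378798)
B*j = -378798*(-360) = 136367280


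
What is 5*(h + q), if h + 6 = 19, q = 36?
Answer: 245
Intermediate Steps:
h = 13 (h = -6 + 19 = 13)
5*(h + q) = 5*(13 + 36) = 5*49 = 245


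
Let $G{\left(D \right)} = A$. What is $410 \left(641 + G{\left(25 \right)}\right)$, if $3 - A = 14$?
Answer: $258300$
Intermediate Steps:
$A = -11$ ($A = 3 - 14 = -11$)
$G{\left(D \right)} = -11$
$410 \left(641 + G{\left(25 \right)}\right) = 410 \left(641 - 11\right) = 410 \cdot 630 = 258300$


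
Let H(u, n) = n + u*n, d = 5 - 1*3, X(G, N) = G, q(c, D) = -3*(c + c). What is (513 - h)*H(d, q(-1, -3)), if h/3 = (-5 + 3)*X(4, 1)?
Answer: 9666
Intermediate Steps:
q(c, D) = -6*c
h = -24 (h = 3*((-5 + 3)*4) = 3*(-2*4) = 3*(-8) = -24)
d = 2 (d = 5 - 3 = 2)
H(u, n) = n + n*u
(513 - h)*H(d, q(-1, -3)) = (513 - 1*(-24))*((-6*(-1))*(1 + 2)) = (513 + 24)*(6*3) = 537*18 = 9666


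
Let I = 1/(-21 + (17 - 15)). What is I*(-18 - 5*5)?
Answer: 43/19 ≈ 2.2632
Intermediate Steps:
I = -1/19 (I = 1/(-21 + 2) = 1/(-19) = -1/19 ≈ -0.052632)
I*(-18 - 5*5) = -(-18 - 5*5)/19 = -(-18 - 25)/19 = -1/19*(-43) = 43/19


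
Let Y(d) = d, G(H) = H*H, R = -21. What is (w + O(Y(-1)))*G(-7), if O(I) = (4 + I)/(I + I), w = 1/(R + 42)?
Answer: -427/6 ≈ -71.167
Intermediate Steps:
G(H) = H**2
w = 1/21 (w = 1/(-21 + 42) = 1/21 ≈ 0.047619)
O(I) = (4 + I)/(2*I) (O(I) = (4 + I)/((2*I)) = (4 + I)*(1/(2*I)) = (4 + I)/(2*I))
(w + O(Y(-1)))*G(-7) = (1/21 + (1/2)*(4 - 1)/(-1))*(-7)**2 = (1/21 + (1/2)*(-1)*3)*49 = (1/21 - 3/2)*49 = -61/42*49 = -427/6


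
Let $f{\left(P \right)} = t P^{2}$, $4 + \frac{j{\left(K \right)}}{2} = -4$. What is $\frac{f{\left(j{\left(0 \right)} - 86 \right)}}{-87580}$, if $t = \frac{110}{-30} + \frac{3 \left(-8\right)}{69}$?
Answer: $\frac{240159}{503585} \approx 0.4769$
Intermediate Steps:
$j{\left(K \right)} = -16$ ($j{\left(K \right)} = -8 + 2 \left(-4\right) = -8 - 8 = -16$)
$t = - \frac{277}{69}$ ($t = 110 \left(- \frac{1}{30}\right) - \frac{8}{23} = - \frac{11}{3} - \frac{8}{23} = - \frac{277}{69} \approx -4.0145$)
$f{\left(P \right)} = - \frac{277 P^{2}}{69}$
$\frac{f{\left(j{\left(0 \right)} - 86 \right)}}{-87580} = \frac{\left(- \frac{277}{69}\right) \left(-16 - 86\right)^{2}}{-87580} = - \frac{277 \left(-16 - 86\right)^{2}}{69} \left(- \frac{1}{87580}\right) = - \frac{277 \left(-102\right)^{2}}{69} \left(- \frac{1}{87580}\right) = \left(- \frac{277}{69}\right) 10404 \left(- \frac{1}{87580}\right) = \left(- \frac{960636}{23}\right) \left(- \frac{1}{87580}\right) = \frac{240159}{503585}$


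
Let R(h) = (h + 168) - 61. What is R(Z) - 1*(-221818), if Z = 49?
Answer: 221974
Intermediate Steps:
R(h) = 107 + h (R(h) = (168 + h) - 61 = 107 + h)
R(Z) - 1*(-221818) = (107 + 49) - 1*(-221818) = 156 + 221818 = 221974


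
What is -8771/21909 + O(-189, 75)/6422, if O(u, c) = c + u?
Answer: -1548026/3702621 ≈ -0.41809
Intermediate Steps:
-8771/21909 + O(-189, 75)/6422 = -8771/21909 + (75 - 189)/6422 = -8771*1/21909 - 114*1/6422 = -8771/21909 - 3/169 = -1548026/3702621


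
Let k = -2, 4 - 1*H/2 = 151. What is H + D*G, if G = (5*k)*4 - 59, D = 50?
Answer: -5244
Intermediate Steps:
H = -294 (H = 8 - 2*151 = 8 - 302 = -294)
G = -99 (G = (5*(-2))*4 - 59 = -10*4 - 59 = -40 - 59 = -99)
H + D*G = -294 + 50*(-99) = -294 - 4950 = -5244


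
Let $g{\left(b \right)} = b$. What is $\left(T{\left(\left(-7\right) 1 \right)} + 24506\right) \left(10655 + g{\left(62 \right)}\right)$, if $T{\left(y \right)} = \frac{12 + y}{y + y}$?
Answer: $\frac{525253949}{2} \approx 2.6263 \cdot 10^{8}$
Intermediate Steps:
$T{\left(y \right)} = \frac{12 + y}{2 y}$
$\left(T{\left(\left(-7\right) 1 \right)} + 24506\right) \left(10655 + g{\left(62 \right)}\right) = \left(\frac{12 - 7}{2 \left(\left(-7\right) 1\right)} + 24506\right) \left(10655 + 62\right) = \left(\frac{12 - 7}{2 \left(-7\right)} + 24506\right) 10717 = \left(\frac{1}{2} \left(- \frac{1}{7}\right) 5 + 24506\right) 10717 = \left(- \frac{5}{14} + 24506\right) 10717 = \frac{343079}{14} \cdot 10717 = \frac{525253949}{2}$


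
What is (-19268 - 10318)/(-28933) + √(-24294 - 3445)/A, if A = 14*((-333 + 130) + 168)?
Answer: 29586/28933 - I*√27739/490 ≈ 1.0226 - 0.3399*I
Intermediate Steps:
A = -490 (A = 14*(-203 + 168) = 14*(-35) = -490)
(-19268 - 10318)/(-28933) + √(-24294 - 3445)/A = (-19268 - 10318)/(-28933) + √(-24294 - 3445)/(-490) = -29586*(-1/28933) + √(-27739)*(-1/490) = 29586/28933 + (I*√27739)*(-1/490) = 29586/28933 - I*√27739/490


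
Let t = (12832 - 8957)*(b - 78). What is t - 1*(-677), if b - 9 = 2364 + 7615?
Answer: 38401927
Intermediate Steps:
b = 9988 (b = 9 + (2364 + 7615) = 9 + 9979 = 9988)
t = 38401250 (t = (12832 - 8957)*(9988 - 78) = 3875*9910 = 38401250)
t - 1*(-677) = 38401250 - 1*(-677) = 38401250 + 677 = 38401927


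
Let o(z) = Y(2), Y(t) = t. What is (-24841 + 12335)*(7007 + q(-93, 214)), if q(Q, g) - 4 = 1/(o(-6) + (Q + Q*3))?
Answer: -438397661/5 ≈ -8.7679e+7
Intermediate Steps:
o(z) = 2
q(Q, g) = 4 + 1/(2 + 4*Q) (q(Q, g) = 4 + 1/(2 + (Q + Q*3)) = 4 + 1/(2 + (Q + 3*Q)) = 4 + 1/(2 + 4*Q))
(-24841 + 12335)*(7007 + q(-93, 214)) = (-24841 + 12335)*(7007 + (9 + 16*(-93))/(2*(1 + 2*(-93)))) = -12506*(7007 + (9 - 1488)/(2*(1 - 186))) = -12506*(7007 + (1/2)*(-1479)/(-185)) = -12506*(7007 + (1/2)*(-1/185)*(-1479)) = -12506*(7007 + 1479/370) = -12506*2594069/370 = -438397661/5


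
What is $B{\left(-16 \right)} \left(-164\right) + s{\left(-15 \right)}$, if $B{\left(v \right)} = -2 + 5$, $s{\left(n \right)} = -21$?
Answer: $-513$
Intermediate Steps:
$B{\left(v \right)} = 3$
$B{\left(-16 \right)} \left(-164\right) + s{\left(-15 \right)} = 3 \left(-164\right) - 21 = -492 - 21 = -513$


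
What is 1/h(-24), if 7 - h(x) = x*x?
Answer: -1/569 ≈ -0.0017575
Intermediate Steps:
h(x) = 7 - x**2 (h(x) = 7 - x*x = 7 - x**2)
1/h(-24) = 1/(7 - 1*(-24)**2) = 1/(7 - 1*576) = 1/(7 - 576) = 1/(-569) = -1/569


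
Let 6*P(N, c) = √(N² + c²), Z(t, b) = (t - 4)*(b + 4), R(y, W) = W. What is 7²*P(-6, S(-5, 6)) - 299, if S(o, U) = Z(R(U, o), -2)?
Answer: -299 + 49*√10 ≈ -144.05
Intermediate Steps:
Z(t, b) = (-4 + t)*(4 + b)
S(o, U) = -8 + 2*o (S(o, U) = -16 - 4*(-2) + 4*o - 2*o = -16 + 8 + 4*o - 2*o = -8 + 2*o)
P(N, c) = √(N² + c²)/6
7²*P(-6, S(-5, 6)) - 299 = 7²*(√((-6)² + (-8 + 2*(-5))²)/6) - 299 = 49*(√(36 + (-8 - 10)²)/6) - 299 = 49*(√(36 + (-18)²)/6) - 299 = 49*(√(36 + 324)/6) - 299 = 49*(√360/6) - 299 = 49*((6*√10)/6) - 299 = 49*√10 - 299 = -299 + 49*√10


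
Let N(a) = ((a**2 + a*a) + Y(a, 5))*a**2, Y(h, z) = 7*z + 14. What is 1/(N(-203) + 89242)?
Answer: 1/3398471845 ≈ 2.9425e-10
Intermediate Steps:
Y(h, z) = 14 + 7*z
N(a) = a**2*(49 + 2*a**2) (N(a) = ((a**2 + a*a) + (14 + 7*5))*a**2 = ((a**2 + a**2) + (14 + 35))*a**2 = (2*a**2 + 49)*a**2 = (49 + 2*a**2)*a**2 = a**2*(49 + 2*a**2))
1/(N(-203) + 89242) = 1/((-203)**2*(49 + 2*(-203)**2) + 89242) = 1/(41209*(49 + 2*41209) + 89242) = 1/(41209*(49 + 82418) + 89242) = 1/(41209*82467 + 89242) = 1/(3398382603 + 89242) = 1/3398471845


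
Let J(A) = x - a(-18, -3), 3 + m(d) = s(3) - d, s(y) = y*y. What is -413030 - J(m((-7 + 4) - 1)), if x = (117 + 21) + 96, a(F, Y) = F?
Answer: -413282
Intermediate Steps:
s(y) = y**2
x = 234 (x = 138 + 96 = 234)
m(d) = 6 - d (m(d) = -3 + (3**2 - d) = -3 + (9 - d) = 6 - d)
J(A) = 252 (J(A) = 234 - 1*(-18) = 234 + 18 = 252)
-413030 - J(m((-7 + 4) - 1)) = -413030 - 1*252 = -413030 - 252 = -413282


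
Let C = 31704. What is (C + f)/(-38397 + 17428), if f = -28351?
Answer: -3353/20969 ≈ -0.15990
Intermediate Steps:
(C + f)/(-38397 + 17428) = (31704 - 28351)/(-38397 + 17428) = 3353/(-20969) = 3353*(-1/20969) = -3353/20969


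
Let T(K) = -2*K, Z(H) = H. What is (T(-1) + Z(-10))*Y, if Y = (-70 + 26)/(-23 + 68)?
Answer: 352/45 ≈ 7.8222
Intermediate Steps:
Y = -44/45 ≈ -0.97778
(T(-1) + Z(-10))*Y = (-2*(-1) - 10)*(-44/45) = (2 - 10)*(-44/45) = -8*(-44/45) = 352/45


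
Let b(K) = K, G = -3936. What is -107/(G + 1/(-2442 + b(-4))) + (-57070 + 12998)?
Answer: -424301023182/9627457 ≈ -44072.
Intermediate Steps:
-107/(G + 1/(-2442 + b(-4))) + (-57070 + 12998) = -107/(-3936 + 1/(-2442 - 4)) + (-57070 + 12998) = -107/(-3936 + 1/(-2446)) - 44072 = -107/(-3936 - 1/2446) - 44072 = -107/(-9627457/2446) - 44072 = -2446/9627457*(-107) - 44072 = 261722/9627457 - 44072 = -424301023182/9627457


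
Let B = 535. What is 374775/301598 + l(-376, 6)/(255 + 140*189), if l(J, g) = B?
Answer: 2034693811/1611438114 ≈ 1.2627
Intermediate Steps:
l(J, g) = 535
374775/301598 + l(-376, 6)/(255 + 140*189) = 374775/301598 + 535/(255 + 140*189) = 374775*(1/301598) + 535/(255 + 26460) = 374775/301598 + 535/26715 = 374775/301598 + 535*(1/26715) = 374775/301598 + 107/5343 = 2034693811/1611438114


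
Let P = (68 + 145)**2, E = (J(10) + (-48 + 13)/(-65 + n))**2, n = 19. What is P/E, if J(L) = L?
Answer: 10666756/27225 ≈ 391.80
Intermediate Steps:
E = 245025/2116 (E = (10 + (-48 + 13)/(-65 + 19))**2 = (10 - 35/(-46))**2 = (10 - 35*(-1/46))**2 = (10 + 35/46)**2 = (495/46)**2 = 245025/2116 ≈ 115.80)
P = 45369 (P = 213**2 = 45369)
P/E = 45369/(245025/2116) = 45369*(2116/245025) = 10666756/27225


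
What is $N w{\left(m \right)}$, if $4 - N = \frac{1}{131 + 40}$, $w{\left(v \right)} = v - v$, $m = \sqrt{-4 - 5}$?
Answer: $0$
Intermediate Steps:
$m = 3 i$ ($m = \sqrt{-9} = 3 i \approx 3.0 i$)
$w{\left(v \right)} = 0$
$N = \frac{683}{171}$ ($N = 4 - \frac{1}{131 + 40} = 4 - \frac{1}{171} = \frac{683}{171} \approx 3.9942$)
$N w{\left(m \right)} = \frac{683}{171} \cdot 0 = 0$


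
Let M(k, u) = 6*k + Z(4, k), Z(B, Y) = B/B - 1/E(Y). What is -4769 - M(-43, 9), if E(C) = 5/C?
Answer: -22603/5 ≈ -4520.6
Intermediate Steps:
Z(B, Y) = 1 - Y/5 (Z(B, Y) = B/B - 1/(5/Y) = 1 - Y/5)
M(k, u) = 1 + 29*k/5 (M(k, u) = 6*k + (1 - k/5) = 1 + 29*k/5)
-4769 - M(-43, 9) = -4769 - (1 + (29/5)*(-43)) = -4769 - (1 - 1247/5) = -4769 - 1*(-1242/5) = -4769 + 1242/5 = -22603/5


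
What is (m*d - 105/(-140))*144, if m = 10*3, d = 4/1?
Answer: 17388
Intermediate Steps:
d = 4 (d = 4*1 = 4)
m = 30
(m*d - 105/(-140))*144 = (30*4 - 105/(-140))*144 = (120 - 105*(-1/140))*144 = (120 + ¾)*144 = (483/4)*144 = 17388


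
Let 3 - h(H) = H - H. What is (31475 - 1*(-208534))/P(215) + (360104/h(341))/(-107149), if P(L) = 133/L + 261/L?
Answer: 16587145318969/126650118 ≈ 1.3097e+5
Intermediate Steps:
h(H) = 3 (h(H) = 3 - (H - H) = 3 - 1*0 = 3 + 0 = 3)
P(L) = 394/L
(31475 - 1*(-208534))/P(215) + (360104/h(341))/(-107149) = (31475 - 1*(-208534))/((394/215)) + (360104/3)/(-107149) = (31475 + 208534)/((394*(1/215))) + (360104*(⅓))*(-1/107149) = 240009/(394/215) + (360104/3)*(-1/107149) = 240009*(215/394) - 360104/321447 = 51601935/394 - 360104/321447 = 16587145318969/126650118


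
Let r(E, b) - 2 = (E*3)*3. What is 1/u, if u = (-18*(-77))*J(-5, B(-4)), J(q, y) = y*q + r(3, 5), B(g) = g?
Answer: 1/67914 ≈ 1.4725e-5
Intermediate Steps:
r(E, b) = 2 + 9*E (r(E, b) = 2 + (E*3)*3 = 2 + (3*E)*3 = 2 + 9*E)
J(q, y) = 29 + q*y (J(q, y) = y*q + (2 + 9*3) = q*y + (2 + 27) = q*y + 29 = 29 + q*y)
u = 67914 (u = (-18*(-77))*(29 - 5*(-4)) = 1386*(29 + 20) = 1386*49 = 67914)
1/u = 1/67914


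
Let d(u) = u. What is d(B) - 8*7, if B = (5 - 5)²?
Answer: -56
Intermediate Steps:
B = 0 (B = 0² = 0)
d(B) - 8*7 = 0 - 8*7 = 0 - 56 = -56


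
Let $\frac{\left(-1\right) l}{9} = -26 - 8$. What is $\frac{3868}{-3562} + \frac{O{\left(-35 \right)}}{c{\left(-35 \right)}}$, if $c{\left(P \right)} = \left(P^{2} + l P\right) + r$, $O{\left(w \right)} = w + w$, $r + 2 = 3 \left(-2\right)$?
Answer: $- \frac{18234792}{16907033} \approx -1.0785$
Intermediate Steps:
$l = 306$ ($l = - 9 \left(-26 - 8\right) = \left(-9\right) \left(-34\right) = 306$)
$r = -8$ ($r = -2 + 3 \left(-2\right) = -2 - 6 = -8$)
$O{\left(w \right)} = 2 w$
$c{\left(P \right)} = -8 + P^{2} + 306 P$ ($c{\left(P \right)} = \left(P^{2} + 306 P\right) - 8 = -8 + P^{2} + 306 P$)
$\frac{3868}{-3562} + \frac{O{\left(-35 \right)}}{c{\left(-35 \right)}} = \frac{3868}{-3562} + \frac{2 \left(-35\right)}{-8 + \left(-35\right)^{2} + 306 \left(-35\right)} = 3868 \left(- \frac{1}{3562}\right) - \frac{70}{-8 + 1225 - 10710} = - \frac{1934}{1781} - \frac{70}{-9493} = - \frac{1934}{1781} - - \frac{70}{9493} = - \frac{1934}{1781} + \frac{70}{9493} = - \frac{18234792}{16907033}$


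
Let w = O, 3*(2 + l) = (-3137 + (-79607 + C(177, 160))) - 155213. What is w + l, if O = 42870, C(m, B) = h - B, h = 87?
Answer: -109426/3 ≈ -36475.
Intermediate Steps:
C(m, B) = 87 - B
l = -238036/3 (l = -2 + ((-3137 + (-79607 + (87 - 1*160))) - 155213)/3 = -2 + ((-3137 + (-79607 + (87 - 160))) - 155213)/3 = -2 + ((-3137 + (-79607 - 73)) - 155213)/3 = -2 + ((-3137 - 79680) - 155213)/3 = -2 + (-82817 - 155213)/3 = -2 + (⅓)*(-238030) = -2 - 238030/3 = -238036/3 ≈ -79345.)
w = 42870
w + l = 42870 - 238036/3 = -109426/3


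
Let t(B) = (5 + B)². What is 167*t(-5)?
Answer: 0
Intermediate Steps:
167*t(-5) = 167*(5 - 5)² = 167*0² = 167*0 = 0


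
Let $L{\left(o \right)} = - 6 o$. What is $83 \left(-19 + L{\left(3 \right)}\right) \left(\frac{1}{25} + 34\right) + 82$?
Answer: $- \frac{2611371}{25} \approx -1.0445 \cdot 10^{5}$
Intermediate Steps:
$83 \left(-19 + L{\left(3 \right)}\right) \left(\frac{1}{25} + 34\right) + 82 = 83 \left(-19 - 18\right) \left(\frac{1}{25} + 34\right) + 82 = 83 \left(\left(-37\right) \frac{851}{25}\right) + 82 = 83 \left(- \frac{31487}{25}\right) + 82 = - \frac{2613421}{25} + 82 = - \frac{2611371}{25}$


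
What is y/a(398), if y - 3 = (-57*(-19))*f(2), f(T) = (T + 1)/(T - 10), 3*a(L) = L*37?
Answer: -9675/117808 ≈ -0.082125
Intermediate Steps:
a(L) = 37*L/3 (a(L) = (L*37)/3 = (37*L)/3 = 37*L/3)
f(T) = (1 + T)/(-10 + T)
y = -3225/8 (y = 3 + (-57*(-19))*((1 + 2)/(-10 + 2)) = 3 + 1083*(3/(-8)) = 3 + 1083*(-⅛*3) = 3 + 1083*(-3/8) = 3 - 3249/8 = -3225/8 ≈ -403.13)
y/a(398) = -3225/(8*((37/3)*398)) = -3225/(8*14726/3) = -3225/8*3/14726 = -9675/117808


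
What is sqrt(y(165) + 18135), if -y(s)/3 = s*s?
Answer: 6*I*sqrt(1765) ≈ 252.07*I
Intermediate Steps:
y(s) = -3*s**2 (y(s) = -3*s*s = -3*s**2)
sqrt(y(165) + 18135) = sqrt(-3*165**2 + 18135) = sqrt(-3*27225 + 18135) = sqrt(-81675 + 18135) = sqrt(-63540) = 6*I*sqrt(1765)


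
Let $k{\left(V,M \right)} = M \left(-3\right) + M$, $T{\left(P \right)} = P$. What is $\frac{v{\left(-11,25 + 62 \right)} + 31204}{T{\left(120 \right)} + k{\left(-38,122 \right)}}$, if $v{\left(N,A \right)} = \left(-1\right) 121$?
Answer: $- \frac{31083}{124} \approx -250.67$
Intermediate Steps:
$v{\left(N,A \right)} = -121$
$k{\left(V,M \right)} = - 2 M$ ($k{\left(V,M \right)} = - 3 M + M = - 2 M$)
$\frac{v{\left(-11,25 + 62 \right)} + 31204}{T{\left(120 \right)} + k{\left(-38,122 \right)}} = \frac{-121 + 31204}{120 - 244} = \frac{31083}{120 - 244} = \frac{31083}{-124} = 31083 \left(- \frac{1}{124}\right) = - \frac{31083}{124}$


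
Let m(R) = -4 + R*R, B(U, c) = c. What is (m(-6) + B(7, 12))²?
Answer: 1936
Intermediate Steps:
m(R) = -4 + R²
(m(-6) + B(7, 12))² = ((-4 + (-6)²) + 12)² = ((-4 + 36) + 12)² = (32 + 12)² = 44² = 1936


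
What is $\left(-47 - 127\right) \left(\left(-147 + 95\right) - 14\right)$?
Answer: $11484$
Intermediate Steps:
$\left(-47 - 127\right) \left(\left(-147 + 95\right) - 14\right) = - 174 \left(-52 - 14\right) = \left(-174\right) \left(-66\right) = 11484$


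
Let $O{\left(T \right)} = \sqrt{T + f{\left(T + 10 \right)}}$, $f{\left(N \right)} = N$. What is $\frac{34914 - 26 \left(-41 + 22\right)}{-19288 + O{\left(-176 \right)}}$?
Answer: $- \frac{341474752}{186013643} - \frac{53112 i \sqrt{38}}{186013643} \approx -1.8358 - 0.0017601 i$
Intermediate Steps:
$O{\left(T \right)} = \sqrt{10 + 2 T}$ ($O{\left(T \right)} = \sqrt{T + \left(T + 10\right)} = \sqrt{T + \left(10 + T\right)} = \sqrt{10 + 2 T}$)
$\frac{34914 - 26 \left(-41 + 22\right)}{-19288 + O{\left(-176 \right)}} = \frac{34914 - 26 \left(-41 + 22\right)}{-19288 + \sqrt{10 + 2 \left(-176\right)}} = \frac{34914 - -494}{-19288 + \sqrt{10 - 352}} = \frac{34914 + 494}{-19288 + \sqrt{-342}} = \frac{35408}{-19288 + 3 i \sqrt{38}}$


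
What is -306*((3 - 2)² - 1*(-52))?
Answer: -16218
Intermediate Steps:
-306*((3 - 2)² - 1*(-52)) = -306*(1² + 52) = -306*(1 + 52) = -306*53 = -16218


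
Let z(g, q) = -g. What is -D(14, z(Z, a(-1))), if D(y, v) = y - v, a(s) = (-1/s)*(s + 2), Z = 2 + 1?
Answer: -17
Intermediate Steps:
Z = 3
a(s) = -(2 + s)/s (a(s) = (-1/s)*(2 + s) = -(2 + s)/s)
-D(14, z(Z, a(-1))) = -(14 - (-1)*3) = -(14 - 1*(-3)) = -(14 + 3) = -1*17 = -17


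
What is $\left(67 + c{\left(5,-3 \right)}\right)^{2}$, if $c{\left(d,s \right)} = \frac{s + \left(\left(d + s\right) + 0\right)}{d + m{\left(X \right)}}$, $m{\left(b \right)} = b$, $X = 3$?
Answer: $\frac{286225}{64} \approx 4472.3$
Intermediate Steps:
$c{\left(d,s \right)} = \frac{d + 2 s}{3 + d}$ ($c{\left(d,s \right)} = \frac{s + \left(\left(d + s\right) + 0\right)}{d + 3} = \frac{s + \left(d + s\right)}{3 + d} = \frac{d + 2 s}{3 + d}$)
$\left(67 + c{\left(5,-3 \right)}\right)^{2} = \left(67 + \frac{5 + 2 \left(-3\right)}{3 + 5}\right)^{2} = \left(67 + \frac{5 - 6}{8}\right)^{2} = \left(67 + \frac{1}{8} \left(-1\right)\right)^{2} = \left(67 - \frac{1}{8}\right)^{2} = \left(\frac{535}{8}\right)^{2} = \frac{286225}{64}$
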